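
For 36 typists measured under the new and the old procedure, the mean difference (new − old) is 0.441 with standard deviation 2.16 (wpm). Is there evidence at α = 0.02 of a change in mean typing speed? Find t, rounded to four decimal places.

1.2250

H0: μ_d = 0; H1: μ_d ≠ 0 (paired t-test on the differences, two-sided).
t = d̄/(s_d/√n) = 0.441/(2.16/√36) = 1.2250
df = n − 1 = 35
Two-sided p-value ≈ 0.229
Since p ≈ 0.229 > α = 0.02, fail to reject H0; the data do not provide sufficient evidence against H0.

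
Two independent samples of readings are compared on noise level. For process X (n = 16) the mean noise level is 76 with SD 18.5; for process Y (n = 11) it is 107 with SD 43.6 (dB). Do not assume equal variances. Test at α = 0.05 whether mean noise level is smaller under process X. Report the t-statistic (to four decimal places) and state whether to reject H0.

t = -2.2245; reject H0

Let group 1 = process X, group 2 = process Y. H0: μ_1 = μ_2; H1: μ_1 < μ_2 (Welch's two-sample t-test, left-tailed).
t = (x̄_1 − x̄_2)/√(s_1²/n_1 + s_2²/n_2) = (76 − 107)/√(18.5²/16 + 43.6²/11) = -2.2245
Welch–Satterthwaite df ≈ 12.50
p-value = P(T ≤ -2.2245) ≈ 0.0226
Since p ≈ 0.0226 < α = 0.05, reject H0; the data support H1.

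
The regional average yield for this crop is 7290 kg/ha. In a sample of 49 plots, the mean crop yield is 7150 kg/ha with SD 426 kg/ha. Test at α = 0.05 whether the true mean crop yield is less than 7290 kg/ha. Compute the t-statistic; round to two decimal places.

-2.30

H0: μ = 7290; H1: μ < 7290 (one-sample t-test, left-tailed).
t = (x̄ − μ₀)/(s/√n) = (7150 − 7290)/(426/√49) = -2.30
df = n − 1 = 48
p-value = P(T ≤ -2.30) ≈ 0.0129
Since p ≈ 0.0129 < α = 0.05, reject H0; the evidence is statistically significant.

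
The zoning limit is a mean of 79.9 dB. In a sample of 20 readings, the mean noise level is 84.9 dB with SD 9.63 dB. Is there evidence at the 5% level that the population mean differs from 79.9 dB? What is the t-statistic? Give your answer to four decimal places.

H0: μ = 79.9; H1: μ ≠ 79.9 (one-sample t-test, two-sided).
t = (x̄ − μ₀)/(s/√n) = (84.9 − 79.9)/(9.63/√20) = 2.3220
df = n − 1 = 19
Two-sided p-value ≈ 0.031
Since p ≈ 0.031 < α = 0.05, reject H0; the evidence is statistically significant.

2.3220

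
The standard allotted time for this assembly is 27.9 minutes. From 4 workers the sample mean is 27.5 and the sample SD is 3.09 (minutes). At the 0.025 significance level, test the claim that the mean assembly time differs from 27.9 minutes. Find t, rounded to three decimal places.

-0.259

H0: μ = 27.9; H1: μ ≠ 27.9 (one-sample t-test, two-sided).
t = (x̄ − μ₀)/(s/√n) = (27.5 − 27.9)/(3.09/√4) = -0.259
df = n − 1 = 3
Two-sided p-value ≈ 0.8125
Since p ≈ 0.8125 > α = 0.025, fail to reject H0; the data do not provide sufficient evidence against H0.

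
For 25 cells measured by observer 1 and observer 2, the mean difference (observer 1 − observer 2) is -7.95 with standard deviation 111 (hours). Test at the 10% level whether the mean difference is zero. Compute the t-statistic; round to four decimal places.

H0: μ_d = 0; H1: μ_d ≠ 0 (paired t-test on the differences, two-sided).
t = d̄/(s_d/√n) = -7.95/(111/√25) = -0.3581
df = n − 1 = 24
Two-sided p-value ≈ 0.723
Since p ≈ 0.723 > α = 0.1, fail to reject H0; the evidence is not statistically significant.

-0.3581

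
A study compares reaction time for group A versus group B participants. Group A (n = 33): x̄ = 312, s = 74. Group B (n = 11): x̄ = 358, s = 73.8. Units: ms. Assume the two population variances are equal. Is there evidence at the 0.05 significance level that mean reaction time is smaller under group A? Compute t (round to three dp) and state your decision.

t = -1.787; reject H0

Let group 1 = group A, group 2 = group B. H0: μ_1 = μ_2; H1: μ_1 < μ_2 (two-sample pooled-variance t-test, left-tailed).
s_p² = [(33−1)·74² + (11−1)·73.8²]/(33+11−2) = 5468.96
t = (312 − 358)/√[5468.96·(1/33 + 1/11)] = -1.787
df = n₁ + n₂ − 2 = 42
p-value = P(T ≤ -1.787) ≈ 0.041
Since p ≈ 0.041 < α = 0.05, reject H0; the evidence is statistically significant.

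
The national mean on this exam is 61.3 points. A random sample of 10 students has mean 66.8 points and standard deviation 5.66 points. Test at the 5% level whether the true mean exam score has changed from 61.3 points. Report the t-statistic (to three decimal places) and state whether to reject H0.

H0: μ = 61.3; H1: μ ≠ 61.3 (one-sample t-test, two-sided).
t = (x̄ − μ₀)/(s/√n) = (66.8 − 61.3)/(5.66/√10) = 3.073
df = n − 1 = 9
Two-sided p-value ≈ 0.0133
Since p ≈ 0.0133 < α = 0.05, reject H0; the data support H1.

t = 3.073; reject H0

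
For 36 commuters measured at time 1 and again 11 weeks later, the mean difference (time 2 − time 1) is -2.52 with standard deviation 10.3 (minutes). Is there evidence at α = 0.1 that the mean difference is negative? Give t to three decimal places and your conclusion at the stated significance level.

t = -1.468; reject H0

H0: μ_d = 0; H1: μ_d < 0 (paired t-test on the differences, left-tailed).
t = d̄/(s_d/√n) = -2.52/(10.3/√36) = -1.468
df = n − 1 = 35
p-value = P(T ≤ -1.468) ≈ 0.0755
Since p ≈ 0.0755 < α = 0.1, reject H0; the data support H1.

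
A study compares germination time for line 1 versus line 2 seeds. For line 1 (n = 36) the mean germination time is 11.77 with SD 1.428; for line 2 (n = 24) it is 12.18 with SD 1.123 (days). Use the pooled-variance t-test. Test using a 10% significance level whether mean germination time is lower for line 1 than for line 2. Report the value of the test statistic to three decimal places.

-1.183

Let group 1 = line 1, group 2 = line 2. H0: μ_1 = μ_2; H1: μ_1 < μ_2 (two-sample pooled-variance t-test, left-tailed).
s_p² = [(36−1)·1.428² + (24−1)·1.123²]/(36+24−2) = 1.73064
t = (11.77 − 12.18)/√[1.73064·(1/36 + 1/24)] = -1.183
df = n₁ + n₂ − 2 = 58
p-value = P(T ≤ -1.183) ≈ 0.121
Since p ≈ 0.121 > α = 0.1, fail to reject H0; the evidence is not statistically significant.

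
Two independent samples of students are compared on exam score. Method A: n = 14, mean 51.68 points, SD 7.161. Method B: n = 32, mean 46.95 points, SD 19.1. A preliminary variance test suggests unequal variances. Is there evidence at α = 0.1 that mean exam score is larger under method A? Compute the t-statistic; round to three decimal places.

Let group 1 = method A, group 2 = method B. H0: μ_1 = μ_2; H1: μ_1 > μ_2 (Welch's two-sample t-test, right-tailed).
t = (x̄_1 − x̄_2)/√(s_1²/n_1 + s_2²/n_2) = (51.68 − 46.95)/√(7.161²/14 + 19.1²/32) = 1.219
Welch–Satterthwaite df ≈ 43.43
p-value = P(T ≥ 1.219) ≈ 0.1148
Since p ≈ 0.1148 > α = 0.1, fail to reject H0; the data do not provide sufficient evidence against H0.

1.219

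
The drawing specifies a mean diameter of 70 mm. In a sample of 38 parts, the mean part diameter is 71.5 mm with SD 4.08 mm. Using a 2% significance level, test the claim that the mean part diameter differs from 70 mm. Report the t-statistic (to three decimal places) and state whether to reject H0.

H0: μ = 70; H1: μ ≠ 70 (one-sample t-test, two-sided).
t = (x̄ − μ₀)/(s/√n) = (71.5 − 70)/(4.08/√38) = 2.266
df = n − 1 = 37
Two-sided p-value ≈ 0.029
Since p ≈ 0.029 > α = 0.02, fail to reject H0; the data do not provide sufficient evidence against H0.

t = 2.266; fail to reject H0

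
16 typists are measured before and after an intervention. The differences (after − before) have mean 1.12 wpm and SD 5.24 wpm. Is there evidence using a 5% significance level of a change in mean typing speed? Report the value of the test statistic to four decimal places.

H0: μ_d = 0; H1: μ_d ≠ 0 (paired t-test on the differences, two-sided).
t = d̄/(s_d/√n) = 1.12/(5.24/√16) = 0.8550
df = n − 1 = 15
Two-sided p-value ≈ 0.406
Since p ≈ 0.406 > α = 0.05, fail to reject H0; the data do not provide sufficient evidence against H0.

0.8550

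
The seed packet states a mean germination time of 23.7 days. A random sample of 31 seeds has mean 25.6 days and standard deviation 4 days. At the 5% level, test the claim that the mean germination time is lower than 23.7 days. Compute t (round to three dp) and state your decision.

H0: μ = 23.7; H1: μ < 23.7 (one-sample t-test, left-tailed).
t = (x̄ − μ₀)/(s/√n) = (25.6 − 23.7)/(4/√31) = 2.645
df = n − 1 = 30
p-value = P(T ≤ 2.645) ≈ 0.9936
Since p ≈ 0.9936 > α = 0.05, fail to reject H0; the evidence is not statistically significant.

t = 2.645; fail to reject H0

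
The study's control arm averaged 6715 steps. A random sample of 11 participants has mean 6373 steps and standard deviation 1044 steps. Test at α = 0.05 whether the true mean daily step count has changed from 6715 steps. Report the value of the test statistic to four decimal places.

H0: μ = 6715; H1: μ ≠ 6715 (one-sample t-test, two-sided).
t = (x̄ − μ₀)/(s/√n) = (6373 − 6715)/(1044/√11) = -1.0865
df = n − 1 = 10
Two-sided p-value ≈ 0.303
Since p ≈ 0.303 > α = 0.05, fail to reject H0; the evidence is not statistically significant.

-1.0865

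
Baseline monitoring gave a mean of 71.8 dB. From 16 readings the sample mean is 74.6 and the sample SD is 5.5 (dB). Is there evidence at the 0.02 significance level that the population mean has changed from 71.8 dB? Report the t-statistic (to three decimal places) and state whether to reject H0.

H0: μ = 71.8; H1: μ ≠ 71.8 (one-sample t-test, two-sided).
t = (x̄ − μ₀)/(s/√n) = (74.6 − 71.8)/(5.5/√16) = 2.036
df = n − 1 = 15
Two-sided p-value ≈ 0.0598
Since p ≈ 0.0598 > α = 0.02, fail to reject H0; the evidence is not statistically significant.

t = 2.036; fail to reject H0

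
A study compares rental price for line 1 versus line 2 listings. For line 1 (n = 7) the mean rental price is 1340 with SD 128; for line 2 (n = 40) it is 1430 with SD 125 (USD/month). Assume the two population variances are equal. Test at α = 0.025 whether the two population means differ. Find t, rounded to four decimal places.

Let group 1 = line 1, group 2 = line 2. H0: μ_1 = μ_2; H1: μ_1 ≠ μ_2 (two-sample pooled-variance t-test, two-sided).
s_p² = [(7−1)·128² + (40−1)·125²]/(7+40−2) = 15726.2
t = (1340 − 1430)/√[15726.2·(1/7 + 1/40)] = -1.7517
df = n₁ + n₂ − 2 = 45
Two-sided p-value ≈ 0.087
Since p ≈ 0.087 > α = 0.025, fail to reject H0; the data do not provide sufficient evidence against H0.

-1.7517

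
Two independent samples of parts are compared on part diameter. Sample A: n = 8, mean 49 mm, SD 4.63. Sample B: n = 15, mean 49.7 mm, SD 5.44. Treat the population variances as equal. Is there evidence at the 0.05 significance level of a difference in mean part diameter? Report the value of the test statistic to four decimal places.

-0.3084

Let group 1 = sample A, group 2 = sample B. H0: μ_1 = μ_2; H1: μ_1 ≠ μ_2 (two-sample pooled-variance t-test, two-sided).
s_p² = [(8−1)·4.63² + (15−1)·5.44²]/(8+15−2) = 26.8747
t = (49 − 49.7)/√[26.8747·(1/8 + 1/15)] = -0.3084
df = n₁ + n₂ − 2 = 21
Two-sided p-value ≈ 0.7608
Since p ≈ 0.7608 > α = 0.05, fail to reject H0; the data do not provide sufficient evidence against H0.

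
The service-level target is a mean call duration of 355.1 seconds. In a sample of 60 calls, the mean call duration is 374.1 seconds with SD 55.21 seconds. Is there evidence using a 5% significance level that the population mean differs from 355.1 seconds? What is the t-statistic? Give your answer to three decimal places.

H0: μ = 355.1; H1: μ ≠ 355.1 (one-sample t-test, two-sided).
t = (x̄ − μ₀)/(s/√n) = (374.1 − 355.1)/(55.21/√60) = 2.666
df = n − 1 = 59
Two-sided p-value ≈ 0.0099
Since p ≈ 0.0099 < α = 0.05, reject H0; the evidence is statistically significant.

2.666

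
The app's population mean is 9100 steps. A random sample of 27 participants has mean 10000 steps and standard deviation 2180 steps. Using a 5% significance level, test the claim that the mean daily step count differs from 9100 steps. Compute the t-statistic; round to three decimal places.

H0: μ = 9100; H1: μ ≠ 9100 (one-sample t-test, two-sided).
t = (x̄ − μ₀)/(s/√n) = (10000 − 9100)/(2180/√27) = 2.145
df = n − 1 = 26
Two-sided p-value ≈ 0.0415
Since p ≈ 0.0415 < α = 0.05, reject H0; the evidence is statistically significant.

2.145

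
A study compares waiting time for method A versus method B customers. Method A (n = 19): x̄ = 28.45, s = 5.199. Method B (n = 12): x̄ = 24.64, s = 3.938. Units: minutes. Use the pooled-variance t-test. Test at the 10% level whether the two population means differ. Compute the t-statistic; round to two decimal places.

Let group 1 = method A, group 2 = method B. H0: μ_1 = μ_2; H1: μ_1 ≠ μ_2 (two-sample pooled-variance t-test, two-sided).
s_p² = [(19−1)·5.199² + (12−1)·3.938²]/(19+12−2) = 22.6593
t = (28.45 − 24.64)/√[22.6593·(1/19 + 1/12)] = 2.17
df = n₁ + n₂ − 2 = 29
Two-sided p-value ≈ 0.0383
Since p ≈ 0.0383 < α = 0.1, reject H0; the data support H1.

2.17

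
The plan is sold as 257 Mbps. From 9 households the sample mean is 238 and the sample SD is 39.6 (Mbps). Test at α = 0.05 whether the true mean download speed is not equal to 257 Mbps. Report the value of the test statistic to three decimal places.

-1.439

H0: μ = 257; H1: μ ≠ 257 (one-sample t-test, two-sided).
t = (x̄ − μ₀)/(s/√n) = (238 − 257)/(39.6/√9) = -1.439
df = n − 1 = 8
Two-sided p-value ≈ 0.1880
Since p ≈ 0.1880 > α = 0.05, fail to reject H0; the evidence is not statistically significant.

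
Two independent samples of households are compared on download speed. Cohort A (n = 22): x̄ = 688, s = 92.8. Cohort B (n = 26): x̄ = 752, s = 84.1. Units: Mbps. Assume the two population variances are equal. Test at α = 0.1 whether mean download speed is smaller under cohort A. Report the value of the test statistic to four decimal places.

Let group 1 = cohort A, group 2 = cohort B. H0: μ_1 = μ_2; H1: μ_1 < μ_2 (two-sample pooled-variance t-test, left-tailed).
s_p² = [(22−1)·92.8² + (26−1)·84.1²]/(22+26−2) = 7775.41
t = (688 − 752)/√[7775.41·(1/22 + 1/26)] = -2.5055
df = n₁ + n₂ − 2 = 46
p-value = P(T ≤ -2.5055) ≈ 0.0079
Since p ≈ 0.0079 < α = 0.1, reject H0; the evidence is statistically significant.

-2.5055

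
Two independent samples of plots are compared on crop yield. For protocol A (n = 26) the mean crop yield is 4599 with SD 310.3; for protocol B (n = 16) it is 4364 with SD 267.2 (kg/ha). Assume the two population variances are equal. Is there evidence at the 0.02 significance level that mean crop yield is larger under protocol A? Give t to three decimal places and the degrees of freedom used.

Let group 1 = protocol A, group 2 = protocol B. H0: μ_1 = μ_2; H1: μ_1 > μ_2 (two-sample pooled-variance t-test, right-tailed).
s_p² = [(26−1)·310.3² + (16−1)·267.2²]/(26+16−2) = 86952.2
t = (4599 − 4364)/√[86952.2·(1/26 + 1/16)] = 2.508
df = n₁ + n₂ − 2 = 40
p-value = P(T ≥ 2.508) ≈ 0.008
Since p ≈ 0.008 < α = 0.02, reject H0; the data support H1.

t = 2.508, df = 40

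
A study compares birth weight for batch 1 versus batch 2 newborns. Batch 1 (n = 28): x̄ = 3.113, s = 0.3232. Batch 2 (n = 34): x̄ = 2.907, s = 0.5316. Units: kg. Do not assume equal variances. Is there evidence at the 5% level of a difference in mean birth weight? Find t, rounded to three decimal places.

1.877

Let group 1 = batch 1, group 2 = batch 2. H0: μ_1 = μ_2; H1: μ_1 ≠ μ_2 (Welch's two-sample t-test, two-sided).
t = (x̄_1 − x̄_2)/√(s_1²/n_1 + s_2²/n_2) = (3.113 − 2.907)/√(0.3232²/28 + 0.5316²/34) = 1.877
Welch–Satterthwaite df ≈ 55.59
Two-sided p-value ≈ 0.0657
Since p ≈ 0.0657 > α = 0.05, fail to reject H0; the evidence is not statistically significant.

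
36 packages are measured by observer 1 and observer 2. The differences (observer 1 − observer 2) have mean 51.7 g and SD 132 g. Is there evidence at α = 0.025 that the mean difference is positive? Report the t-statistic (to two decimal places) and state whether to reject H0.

t = 2.35; reject H0

H0: μ_d = 0; H1: μ_d > 0 (paired t-test on the differences, right-tailed).
t = d̄/(s_d/√n) = 51.7/(132/√36) = 2.35
df = n − 1 = 35
p-value = P(T ≥ 2.35) ≈ 0.0123
Since p ≈ 0.0123 < α = 0.025, reject H0; the data support H1.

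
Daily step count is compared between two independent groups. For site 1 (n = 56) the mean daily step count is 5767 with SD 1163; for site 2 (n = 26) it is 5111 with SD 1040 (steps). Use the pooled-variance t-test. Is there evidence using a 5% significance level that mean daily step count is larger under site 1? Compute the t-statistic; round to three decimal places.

Let group 1 = site 1, group 2 = site 2. H0: μ_1 = μ_2; H1: μ_1 > μ_2 (two-sample pooled-variance t-test, right-tailed).
s_p² = [(56−1)·1163² + (26−1)·1040²]/(56+26−2) = 1267890
t = (5767 − 5111)/√[1267890·(1/56 + 1/26)] = 2.455
df = n₁ + n₂ − 2 = 80
p-value = P(T ≥ 2.455) ≈ 0.0081
Since p ≈ 0.0081 < α = 0.05, reject H0; the evidence is statistically significant.

2.455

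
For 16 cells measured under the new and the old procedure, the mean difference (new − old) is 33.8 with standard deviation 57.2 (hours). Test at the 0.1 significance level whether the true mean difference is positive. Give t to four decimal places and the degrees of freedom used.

t = 2.3636, df = 15

H0: μ_d = 0; H1: μ_d > 0 (paired t-test on the differences, right-tailed).
t = d̄/(s_d/√n) = 33.8/(57.2/√16) = 2.3636
df = n − 1 = 15
p-value = P(T ≥ 2.3636) ≈ 0.0160
Since p ≈ 0.0160 < α = 0.1, reject H0; the evidence is statistically significant.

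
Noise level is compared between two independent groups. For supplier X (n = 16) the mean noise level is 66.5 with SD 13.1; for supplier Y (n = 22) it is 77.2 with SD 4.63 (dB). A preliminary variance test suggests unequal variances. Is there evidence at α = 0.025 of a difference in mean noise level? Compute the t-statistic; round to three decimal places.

Let group 1 = supplier X, group 2 = supplier Y. H0: μ_1 = μ_2; H1: μ_1 ≠ μ_2 (Welch's two-sample t-test, two-sided).
t = (x̄_1 − x̄_2)/√(s_1²/n_1 + s_2²/n_2) = (66.5 − 77.2)/√(13.1²/16 + 4.63²/22) = -3.128
Welch–Satterthwaite df ≈ 17.74
Two-sided p-value ≈ 0.0059
Since p ≈ 0.0059 < α = 0.025, reject H0; the data support H1.

-3.128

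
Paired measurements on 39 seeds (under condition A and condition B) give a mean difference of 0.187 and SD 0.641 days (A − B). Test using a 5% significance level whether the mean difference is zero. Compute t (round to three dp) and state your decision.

t = 1.822; fail to reject H0

H0: μ_d = 0; H1: μ_d ≠ 0 (paired t-test on the differences, two-sided).
t = d̄/(s_d/√n) = 0.187/(0.641/√39) = 1.822
df = n − 1 = 38
Two-sided p-value ≈ 0.0764
Since p ≈ 0.0764 > α = 0.05, fail to reject H0; the evidence is not statistically significant.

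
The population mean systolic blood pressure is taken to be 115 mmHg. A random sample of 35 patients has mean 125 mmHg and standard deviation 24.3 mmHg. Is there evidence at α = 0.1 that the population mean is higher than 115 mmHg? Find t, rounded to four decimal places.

2.4346

H0: μ = 115; H1: μ > 115 (one-sample t-test, right-tailed).
t = (x̄ − μ₀)/(s/√n) = (125 − 115)/(24.3/√35) = 2.4346
df = n − 1 = 34
p-value = P(T ≥ 2.4346) ≈ 0.010
Since p ≈ 0.010 < α = 0.1, reject H0; the evidence is statistically significant.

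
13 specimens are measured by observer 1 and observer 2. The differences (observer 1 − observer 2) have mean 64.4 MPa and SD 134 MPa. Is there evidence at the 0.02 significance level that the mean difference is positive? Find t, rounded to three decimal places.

H0: μ_d = 0; H1: μ_d > 0 (paired t-test on the differences, right-tailed).
t = d̄/(s_d/√n) = 64.4/(134/√13) = 1.733
df = n − 1 = 12
p-value = P(T ≥ 1.733) ≈ 0.054
Since p ≈ 0.054 > α = 0.02, fail to reject H0; the evidence is not statistically significant.

1.733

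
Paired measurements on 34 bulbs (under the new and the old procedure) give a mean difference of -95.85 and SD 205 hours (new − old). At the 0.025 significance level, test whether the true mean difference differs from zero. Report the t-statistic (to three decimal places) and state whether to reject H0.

t = -2.726; reject H0

H0: μ_d = 0; H1: μ_d ≠ 0 (paired t-test on the differences, two-sided).
t = d̄/(s_d/√n) = -95.85/(205/√34) = -2.726
df = n − 1 = 33
Two-sided p-value ≈ 0.0102
Since p ≈ 0.0102 < α = 0.025, reject H0; the data support H1.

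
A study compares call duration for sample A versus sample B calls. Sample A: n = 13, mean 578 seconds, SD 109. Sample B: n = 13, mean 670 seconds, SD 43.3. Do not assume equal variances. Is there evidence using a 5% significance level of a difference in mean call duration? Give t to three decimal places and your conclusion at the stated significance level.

Let group 1 = sample A, group 2 = sample B. H0: μ_1 = μ_2; H1: μ_1 ≠ μ_2 (Welch's two-sample t-test, two-sided).
t = (x̄_1 − x̄_2)/√(s_1²/n_1 + s_2²/n_2) = (578 − 670)/√(109²/13 + 43.3²/13) = -2.828
Welch–Satterthwaite df ≈ 15.70
Two-sided p-value ≈ 0.0123
Since p ≈ 0.0123 < α = 0.05, reject H0; the evidence is statistically significant.

t = -2.828; reject H0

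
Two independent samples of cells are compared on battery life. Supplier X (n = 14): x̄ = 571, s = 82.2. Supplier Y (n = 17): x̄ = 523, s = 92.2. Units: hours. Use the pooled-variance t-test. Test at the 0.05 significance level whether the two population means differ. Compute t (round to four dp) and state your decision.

Let group 1 = supplier X, group 2 = supplier Y. H0: μ_1 = μ_2; H1: μ_1 ≠ μ_2 (two-sample pooled-variance t-test, two-sided).
s_p² = [(14−1)·82.2² + (17−1)·92.2²]/(14+17−2) = 7719.05
t = (571 − 523)/√[7719.05·(1/14 + 1/17)] = 1.5138
df = n₁ + n₂ − 2 = 29
Two-sided p-value ≈ 0.1409
Since p ≈ 0.1409 > α = 0.05, fail to reject H0; the data do not provide sufficient evidence against H0.

t = 1.5138; fail to reject H0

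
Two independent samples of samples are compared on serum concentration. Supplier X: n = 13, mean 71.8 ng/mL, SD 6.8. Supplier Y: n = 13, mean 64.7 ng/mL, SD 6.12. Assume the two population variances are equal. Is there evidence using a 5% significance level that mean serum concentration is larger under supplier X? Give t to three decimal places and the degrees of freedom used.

t = 2.798, df = 24

Let group 1 = supplier X, group 2 = supplier Y. H0: μ_1 = μ_2; H1: μ_1 > μ_2 (two-sample pooled-variance t-test, right-tailed).
s_p² = [(13−1)·6.8² + (13−1)·6.12²]/(13+13−2) = 41.8472
t = (71.8 − 64.7)/√[41.8472·(1/13 + 1/13)] = 2.798
df = n₁ + n₂ − 2 = 24
p-value = P(T ≥ 2.798) ≈ 0.005
Since p ≈ 0.005 < α = 0.05, reject H0; the data support H1.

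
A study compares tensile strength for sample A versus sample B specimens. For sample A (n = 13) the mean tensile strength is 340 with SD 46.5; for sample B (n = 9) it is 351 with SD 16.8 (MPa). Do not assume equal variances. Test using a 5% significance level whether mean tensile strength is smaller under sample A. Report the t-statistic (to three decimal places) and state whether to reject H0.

t = -0.782; fail to reject H0

Let group 1 = sample A, group 2 = sample B. H0: μ_1 = μ_2; H1: μ_1 < μ_2 (Welch's two-sample t-test, left-tailed).
t = (x̄_1 − x̄_2)/√(s_1²/n_1 + s_2²/n_2) = (340 − 351)/√(46.5²/13 + 16.8²/9) = -0.782
Welch–Satterthwaite df ≈ 16.09
p-value = P(T ≤ -0.782) ≈ 0.2227
Since p ≈ 0.2227 > α = 0.05, fail to reject H0; the data do not provide sufficient evidence against H0.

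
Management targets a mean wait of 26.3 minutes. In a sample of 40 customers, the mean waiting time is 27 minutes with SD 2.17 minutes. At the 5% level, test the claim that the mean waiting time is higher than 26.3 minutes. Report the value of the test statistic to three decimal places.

H0: μ = 26.3; H1: μ > 26.3 (one-sample t-test, right-tailed).
t = (x̄ − μ₀)/(s/√n) = (27 − 26.3)/(2.17/√40) = 2.040
df = n − 1 = 39
p-value = P(T ≥ 2.040) ≈ 0.024
Since p ≈ 0.024 < α = 0.05, reject H0; the data support H1.

2.040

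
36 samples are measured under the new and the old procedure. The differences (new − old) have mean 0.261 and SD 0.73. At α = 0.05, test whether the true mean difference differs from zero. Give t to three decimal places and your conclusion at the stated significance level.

H0: μ_d = 0; H1: μ_d ≠ 0 (paired t-test on the differences, two-sided).
t = d̄/(s_d/√n) = 0.261/(0.73/√36) = 2.145
df = n − 1 = 35
Two-sided p-value ≈ 0.039
Since p ≈ 0.039 < α = 0.05, reject H0; the evidence is statistically significant.

t = 2.145; reject H0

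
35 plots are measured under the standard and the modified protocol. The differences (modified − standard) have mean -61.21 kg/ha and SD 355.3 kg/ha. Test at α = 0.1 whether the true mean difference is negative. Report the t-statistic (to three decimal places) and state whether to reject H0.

H0: μ_d = 0; H1: μ_d < 0 (paired t-test on the differences, left-tailed).
t = d̄/(s_d/√n) = -61.21/(355.3/√35) = -1.019
df = n − 1 = 34
p-value = P(T ≤ -1.019) ≈ 0.158
Since p ≈ 0.158 > α = 0.1, fail to reject H0; the data do not provide sufficient evidence against H0.

t = -1.019; fail to reject H0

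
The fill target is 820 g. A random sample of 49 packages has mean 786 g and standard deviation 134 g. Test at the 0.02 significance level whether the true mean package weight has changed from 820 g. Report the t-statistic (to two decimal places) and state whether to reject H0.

H0: μ = 820; H1: μ ≠ 820 (one-sample t-test, two-sided).
t = (x̄ − μ₀)/(s/√n) = (786 − 820)/(134/√49) = -1.78
df = n − 1 = 48
Two-sided p-value ≈ 0.082
Since p ≈ 0.082 > α = 0.02, fail to reject H0; the evidence is not statistically significant.

t = -1.78; fail to reject H0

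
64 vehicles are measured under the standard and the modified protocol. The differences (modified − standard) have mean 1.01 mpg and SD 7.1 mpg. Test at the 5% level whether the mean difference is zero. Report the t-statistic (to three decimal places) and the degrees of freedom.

t = 1.138, df = 63

H0: μ_d = 0; H1: μ_d ≠ 0 (paired t-test on the differences, two-sided).
t = d̄/(s_d/√n) = 1.01/(7.1/√64) = 1.138
df = n − 1 = 63
Two-sided p-value ≈ 0.2594
Since p ≈ 0.2594 > α = 0.05, fail to reject H0; the data do not provide sufficient evidence against H0.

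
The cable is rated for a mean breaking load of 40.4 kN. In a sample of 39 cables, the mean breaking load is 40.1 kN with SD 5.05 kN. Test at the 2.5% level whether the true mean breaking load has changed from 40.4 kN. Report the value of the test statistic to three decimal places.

H0: μ = 40.4; H1: μ ≠ 40.4 (one-sample t-test, two-sided).
t = (x̄ − μ₀)/(s/√n) = (40.1 − 40.4)/(5.05/√39) = -0.371
df = n − 1 = 38
Two-sided p-value ≈ 0.7127
Since p ≈ 0.7127 > α = 0.025, fail to reject H0; the data do not provide sufficient evidence against H0.

-0.371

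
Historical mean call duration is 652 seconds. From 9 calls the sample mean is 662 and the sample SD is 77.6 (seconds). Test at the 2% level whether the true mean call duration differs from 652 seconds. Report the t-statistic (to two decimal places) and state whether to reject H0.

H0: μ = 652; H1: μ ≠ 652 (one-sample t-test, two-sided).
t = (x̄ − μ₀)/(s/√n) = (662 − 652)/(77.6/√9) = 0.39
df = n − 1 = 8
Two-sided p-value ≈ 0.7091
Since p ≈ 0.7091 > α = 0.02, fail to reject H0; the data do not provide sufficient evidence against H0.

t = 0.39; fail to reject H0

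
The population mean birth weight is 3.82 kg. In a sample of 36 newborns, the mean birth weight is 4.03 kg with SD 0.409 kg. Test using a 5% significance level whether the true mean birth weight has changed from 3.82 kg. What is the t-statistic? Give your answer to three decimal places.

H0: μ = 3.82; H1: μ ≠ 3.82 (one-sample t-test, two-sided).
t = (x̄ − μ₀)/(s/√n) = (4.03 − 3.82)/(0.409/√36) = 3.081
df = n − 1 = 35
Two-sided p-value ≈ 0.004
Since p ≈ 0.004 < α = 0.05, reject H0; the evidence is statistically significant.

3.081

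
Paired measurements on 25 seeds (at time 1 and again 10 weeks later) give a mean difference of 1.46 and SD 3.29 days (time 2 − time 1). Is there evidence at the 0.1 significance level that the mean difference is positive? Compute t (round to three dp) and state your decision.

H0: μ_d = 0; H1: μ_d > 0 (paired t-test on the differences, right-tailed).
t = d̄/(s_d/√n) = 1.46/(3.29/√25) = 2.219
df = n − 1 = 24
p-value = P(T ≥ 2.219) ≈ 0.018
Since p ≈ 0.018 < α = 0.1, reject H0; the evidence is statistically significant.

t = 2.219; reject H0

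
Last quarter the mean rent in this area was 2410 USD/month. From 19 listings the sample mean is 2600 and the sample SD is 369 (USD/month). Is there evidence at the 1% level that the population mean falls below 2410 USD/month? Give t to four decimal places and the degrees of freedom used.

H0: μ = 2410; H1: μ < 2410 (one-sample t-test, left-tailed).
t = (x̄ − μ₀)/(s/√n) = (2600 − 2410)/(369/√19) = 2.2444
df = n − 1 = 18
p-value = P(T ≤ 2.2444) ≈ 0.9812
Since p ≈ 0.9812 > α = 0.01, fail to reject H0; the data do not provide sufficient evidence against H0.

t = 2.2444, df = 18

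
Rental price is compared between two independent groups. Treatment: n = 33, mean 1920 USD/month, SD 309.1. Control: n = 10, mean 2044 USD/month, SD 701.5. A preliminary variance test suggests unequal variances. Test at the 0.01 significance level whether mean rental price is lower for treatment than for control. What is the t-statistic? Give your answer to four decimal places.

Let group 1 = treatment, group 2 = control. H0: μ_1 = μ_2; H1: μ_1 < μ_2 (Welch's two-sample t-test, left-tailed).
t = (x̄_1 − x̄_2)/√(s_1²/n_1 + s_2²/n_2) = (1920 − 2044)/√(309.1²/33 + 701.5²/10) = -0.5432
Welch–Satterthwaite df ≈ 10.08
p-value = P(T ≤ -0.5432) ≈ 0.299
Since p ≈ 0.299 > α = 0.01, fail to reject H0; the data do not provide sufficient evidence against H0.

-0.5432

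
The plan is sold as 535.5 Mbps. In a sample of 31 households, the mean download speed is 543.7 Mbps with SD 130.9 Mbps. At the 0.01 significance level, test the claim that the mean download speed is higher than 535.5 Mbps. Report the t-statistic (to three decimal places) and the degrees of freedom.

H0: μ = 535.5; H1: μ > 535.5 (one-sample t-test, right-tailed).
t = (x̄ − μ₀)/(s/√n) = (543.7 − 535.5)/(130.9/√31) = 0.349
df = n − 1 = 30
p-value = P(T ≥ 0.349) ≈ 0.3648
Since p ≈ 0.3648 > α = 0.01, fail to reject H0; the evidence is not statistically significant.

t = 0.349, df = 30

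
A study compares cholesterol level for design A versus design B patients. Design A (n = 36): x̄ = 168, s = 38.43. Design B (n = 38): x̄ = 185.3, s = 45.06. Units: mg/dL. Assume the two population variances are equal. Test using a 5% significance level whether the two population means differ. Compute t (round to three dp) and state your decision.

Let group 1 = design A, group 2 = design B. H0: μ_1 = μ_2; H1: μ_1 ≠ μ_2 (two-sample pooled-variance t-test, two-sided).
s_p² = [(36−1)·38.43² + (38−1)·45.06²]/(36+38−2) = 1761.32
t = (168 − 185.3)/√[1761.32·(1/36 + 1/38)] = -1.772
df = n₁ + n₂ − 2 = 72
Two-sided p-value ≈ 0.081
Since p ≈ 0.081 > α = 0.05, fail to reject H0; the evidence is not statistically significant.

t = -1.772; fail to reject H0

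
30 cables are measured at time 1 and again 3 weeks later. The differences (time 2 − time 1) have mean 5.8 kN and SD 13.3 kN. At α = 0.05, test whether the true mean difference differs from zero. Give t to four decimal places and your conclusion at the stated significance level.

H0: μ_d = 0; H1: μ_d ≠ 0 (paired t-test on the differences, two-sided).
t = d̄/(s_d/√n) = 5.8/(13.3/√30) = 2.3886
df = n − 1 = 29
Two-sided p-value ≈ 0.0236
Since p ≈ 0.0236 < α = 0.05, reject H0; the data support H1.

t = 2.3886; reject H0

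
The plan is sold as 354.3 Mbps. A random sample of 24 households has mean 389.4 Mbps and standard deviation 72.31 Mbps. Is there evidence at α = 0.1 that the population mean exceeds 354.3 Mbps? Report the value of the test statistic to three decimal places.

H0: μ = 354.3; H1: μ > 354.3 (one-sample t-test, right-tailed).
t = (x̄ − μ₀)/(s/√n) = (389.4 − 354.3)/(72.31/√24) = 2.378
df = n − 1 = 23
p-value = P(T ≥ 2.378) ≈ 0.0130
Since p ≈ 0.0130 < α = 0.1, reject H0; the data support H1.

2.378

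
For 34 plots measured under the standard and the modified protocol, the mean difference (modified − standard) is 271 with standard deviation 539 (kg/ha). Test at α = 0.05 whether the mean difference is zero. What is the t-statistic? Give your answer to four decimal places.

H0: μ_d = 0; H1: μ_d ≠ 0 (paired t-test on the differences, two-sided).
t = d̄/(s_d/√n) = 271/(539/√34) = 2.9317
df = n − 1 = 33
Two-sided p-value ≈ 0.006
Since p ≈ 0.006 < α = 0.05, reject H0; the data support H1.

2.9317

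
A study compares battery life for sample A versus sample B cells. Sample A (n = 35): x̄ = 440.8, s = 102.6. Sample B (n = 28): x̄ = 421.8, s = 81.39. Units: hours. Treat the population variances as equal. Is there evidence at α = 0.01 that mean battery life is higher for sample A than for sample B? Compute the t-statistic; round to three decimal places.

Let group 1 = sample A, group 2 = sample B. H0: μ_1 = μ_2; H1: μ_1 > μ_2 (two-sample pooled-variance t-test, right-tailed).
s_p² = [(35−1)·102.6² + (28−1)·81.39²]/(35+28−2) = 8799.46
t = (440.8 − 421.8)/√[8799.46·(1/35 + 1/28)] = 0.799
df = n₁ + n₂ − 2 = 61
p-value = P(T ≥ 0.799) ≈ 0.214
Since p ≈ 0.214 > α = 0.01, fail to reject H0; the data do not provide sufficient evidence against H0.

0.799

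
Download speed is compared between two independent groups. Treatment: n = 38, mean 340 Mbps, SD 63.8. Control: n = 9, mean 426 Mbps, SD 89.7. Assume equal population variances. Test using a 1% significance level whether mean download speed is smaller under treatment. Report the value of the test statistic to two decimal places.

-3.36

Let group 1 = treatment, group 2 = control. H0: μ_1 = μ_2; H1: μ_1 < μ_2 (two-sample pooled-variance t-test, left-tailed).
s_p² = [(38−1)·63.8² + (9−1)·89.7²]/(38+9−2) = 4777.22
t = (340 − 426)/√[4777.22·(1/38 + 1/9)] = -3.36
df = n₁ + n₂ − 2 = 45
p-value = P(T ≤ -3.36) ≈ 0.0008
Since p ≈ 0.0008 < α = 0.01, reject H0; the data support H1.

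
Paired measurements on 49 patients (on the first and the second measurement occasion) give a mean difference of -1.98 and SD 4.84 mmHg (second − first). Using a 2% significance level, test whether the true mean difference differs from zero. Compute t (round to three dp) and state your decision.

H0: μ_d = 0; H1: μ_d ≠ 0 (paired t-test on the differences, two-sided).
t = d̄/(s_d/√n) = -1.98/(4.84/√49) = -2.864
df = n − 1 = 48
Two-sided p-value ≈ 0.0062
Since p ≈ 0.0062 < α = 0.02, reject H0; the evidence is statistically significant.

t = -2.864; reject H0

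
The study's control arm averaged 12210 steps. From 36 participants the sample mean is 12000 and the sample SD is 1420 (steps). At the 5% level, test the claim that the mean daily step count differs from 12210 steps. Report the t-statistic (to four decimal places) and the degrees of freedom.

H0: μ = 12210; H1: μ ≠ 12210 (one-sample t-test, two-sided).
t = (x̄ − μ₀)/(s/√n) = (12000 − 12210)/(1420/√36) = -0.8873
df = n − 1 = 35
Two-sided p-value ≈ 0.381
Since p ≈ 0.381 > α = 0.05, fail to reject H0; the data do not provide sufficient evidence against H0.

t = -0.8873, df = 35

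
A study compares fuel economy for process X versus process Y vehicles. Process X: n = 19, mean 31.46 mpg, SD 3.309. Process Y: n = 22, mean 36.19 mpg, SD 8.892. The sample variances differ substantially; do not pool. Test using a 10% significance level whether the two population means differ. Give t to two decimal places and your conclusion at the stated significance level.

Let group 1 = process X, group 2 = process Y. H0: μ_1 = μ_2; H1: μ_1 ≠ μ_2 (Welch's two-sample t-test, two-sided).
t = (x̄_1 − x̄_2)/√(s_1²/n_1 + s_2²/n_2) = (31.46 − 36.19)/√(3.309²/19 + 8.892²/22) = -2.32
Welch–Satterthwaite df ≈ 27.45
Two-sided p-value ≈ 0.0282
Since p ≈ 0.0282 < α = 0.1, reject H0; the evidence is statistically significant.

t = -2.32; reject H0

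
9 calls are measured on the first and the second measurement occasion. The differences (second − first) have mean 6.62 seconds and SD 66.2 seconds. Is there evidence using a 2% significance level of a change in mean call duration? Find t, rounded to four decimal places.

0.3000

H0: μ_d = 0; H1: μ_d ≠ 0 (paired t-test on the differences, two-sided).
t = d̄/(s_d/√n) = 6.62/(66.2/√9) = 0.3000
df = n − 1 = 8
Two-sided p-value ≈ 0.772
Since p ≈ 0.772 > α = 0.02, fail to reject H0; the evidence is not statistically significant.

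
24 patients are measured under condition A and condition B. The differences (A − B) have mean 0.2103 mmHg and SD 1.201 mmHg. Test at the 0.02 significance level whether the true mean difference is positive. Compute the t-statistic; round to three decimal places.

0.858

H0: μ_d = 0; H1: μ_d > 0 (paired t-test on the differences, right-tailed).
t = d̄/(s_d/√n) = 0.2103/(1.201/√24) = 0.858
df = n − 1 = 23
p-value = P(T ≥ 0.858) ≈ 0.200
Since p ≈ 0.200 > α = 0.02, fail to reject H0; the data do not provide sufficient evidence against H0.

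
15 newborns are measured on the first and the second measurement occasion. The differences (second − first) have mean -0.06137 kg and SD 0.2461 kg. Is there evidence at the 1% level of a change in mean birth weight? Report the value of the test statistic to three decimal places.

H0: μ_d = 0; H1: μ_d ≠ 0 (paired t-test on the differences, two-sided).
t = d̄/(s_d/√n) = -0.06137/(0.2461/√15) = -0.966
df = n − 1 = 14
Two-sided p-value ≈ 0.351
Since p ≈ 0.351 > α = 0.01, fail to reject H0; the data do not provide sufficient evidence against H0.

-0.966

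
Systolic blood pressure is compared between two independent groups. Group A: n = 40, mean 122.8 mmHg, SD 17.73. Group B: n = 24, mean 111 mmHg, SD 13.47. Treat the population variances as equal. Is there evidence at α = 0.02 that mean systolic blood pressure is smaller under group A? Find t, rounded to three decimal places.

2.807

Let group 1 = group A, group 2 = group B. H0: μ_1 = μ_2; H1: μ_1 < μ_2 (two-sample pooled-variance t-test, left-tailed).
s_p² = [(40−1)·17.73² + (24−1)·13.47²]/(40+24−2) = 265.047
t = (122.8 − 111)/√[265.047·(1/40 + 1/24)] = 2.807
df = n₁ + n₂ − 2 = 62
p-value = P(T ≤ 2.807) ≈ 0.9967
Since p ≈ 0.9967 > α = 0.02, fail to reject H0; the data do not provide sufficient evidence against H0.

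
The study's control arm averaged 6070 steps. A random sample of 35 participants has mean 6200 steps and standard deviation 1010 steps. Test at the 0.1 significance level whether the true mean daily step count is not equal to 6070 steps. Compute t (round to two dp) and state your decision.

H0: μ = 6070; H1: μ ≠ 6070 (one-sample t-test, two-sided).
t = (x̄ − μ₀)/(s/√n) = (6200 − 6070)/(1010/√35) = 0.76
df = n − 1 = 34
Two-sided p-value ≈ 0.452
Since p ≈ 0.452 > α = 0.1, fail to reject H0; the data do not provide sufficient evidence against H0.

t = 0.76; fail to reject H0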